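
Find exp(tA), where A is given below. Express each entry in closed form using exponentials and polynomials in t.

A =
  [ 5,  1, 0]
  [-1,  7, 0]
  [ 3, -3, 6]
e^{tA} =
  [-t*exp(6*t) + exp(6*t), t*exp(6*t), 0]
  [-t*exp(6*t), t*exp(6*t) + exp(6*t), 0]
  [3*t*exp(6*t), -3*t*exp(6*t), exp(6*t)]

Strategy: write A = P · J · P⁻¹ where J is a Jordan canonical form, so e^{tA} = P · e^{tJ} · P⁻¹, and e^{tJ} can be computed block-by-block.

A has Jordan form
J =
  [6, 1, 0]
  [0, 6, 0]
  [0, 0, 6]
(up to reordering of blocks).

Per-block formulas:
  For a 1×1 block at λ = 6: exp(t · [6]) = [e^(6t)].
  For a 2×2 Jordan block J_2(6): exp(t · J_2(6)) = e^(6t)·(I + t·N), where N is the 2×2 nilpotent shift.

After assembling e^{tJ} and conjugating by P, we get:

e^{tA} =
  [-t*exp(6*t) + exp(6*t), t*exp(6*t), 0]
  [-t*exp(6*t), t*exp(6*t) + exp(6*t), 0]
  [3*t*exp(6*t), -3*t*exp(6*t), exp(6*t)]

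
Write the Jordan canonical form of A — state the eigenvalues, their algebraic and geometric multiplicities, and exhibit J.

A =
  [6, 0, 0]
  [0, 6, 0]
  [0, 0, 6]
J_1(6) ⊕ J_1(6) ⊕ J_1(6)

The characteristic polynomial is
  det(x·I − A) = x^3 - 18*x^2 + 108*x - 216 = (x - 6)^3

Eigenvalues and multiplicities (the geometric multiplicity of λ is n − rank(A − λI), which equals the number of Jordan blocks for λ):
  λ = 6: algebraic multiplicity = 3, geometric multiplicity = 3

Determining the block sizes for each eigenvalue:
  λ = 6: gm = am = 3, so every block has size 1 → block sizes [1, 1, 1]

Assembling the blocks gives a Jordan form
J =
  [6, 0, 0]
  [0, 6, 0]
  [0, 0, 6]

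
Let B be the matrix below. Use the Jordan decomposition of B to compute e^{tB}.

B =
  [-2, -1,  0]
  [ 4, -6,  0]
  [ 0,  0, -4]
e^{tB} =
  [2*t*exp(-4*t) + exp(-4*t), -t*exp(-4*t), 0]
  [4*t*exp(-4*t), -2*t*exp(-4*t) + exp(-4*t), 0]
  [0, 0, exp(-4*t)]

Strategy: write B = P · J · P⁻¹ where J is a Jordan canonical form, so e^{tB} = P · e^{tJ} · P⁻¹, and e^{tJ} can be computed block-by-block.

B has Jordan form
J =
  [-4,  1,  0]
  [ 0, -4,  0]
  [ 0,  0, -4]
(up to reordering of blocks).

Per-block formulas:
  For a 1×1 block at λ = -4: exp(t · [-4]) = [e^(-4t)].
  For a 2×2 Jordan block J_2(-4): exp(t · J_2(-4)) = e^(-4t)·(I + t·N), where N is the 2×2 nilpotent shift.

After assembling e^{tJ} and conjugating by P, we get:

e^{tB} =
  [2*t*exp(-4*t) + exp(-4*t), -t*exp(-4*t), 0]
  [4*t*exp(-4*t), -2*t*exp(-4*t) + exp(-4*t), 0]
  [0, 0, exp(-4*t)]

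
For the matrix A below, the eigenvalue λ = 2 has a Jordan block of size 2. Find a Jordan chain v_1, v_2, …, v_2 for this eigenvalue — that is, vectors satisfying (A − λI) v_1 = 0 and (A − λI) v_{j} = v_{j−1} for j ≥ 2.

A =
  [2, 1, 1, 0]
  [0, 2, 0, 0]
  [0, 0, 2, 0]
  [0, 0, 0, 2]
A Jordan chain for λ = 2 of length 2:
v_1 = (1, 0, 0, 0)ᵀ
v_2 = (0, 1, 0, 0)ᵀ

Let N = A − (2)·I. We want v_2 with N^2 v_2 = 0 but N^1 v_2 ≠ 0; then v_{j-1} := N · v_j for j = 2, …, 2.

Pick v_2 = (0, 1, 0, 0)ᵀ.
Then v_1 = N · v_2 = (1, 0, 0, 0)ᵀ.

Sanity check: (A − (2)·I) v_1 = (0, 0, 0, 0)ᵀ = 0. ✓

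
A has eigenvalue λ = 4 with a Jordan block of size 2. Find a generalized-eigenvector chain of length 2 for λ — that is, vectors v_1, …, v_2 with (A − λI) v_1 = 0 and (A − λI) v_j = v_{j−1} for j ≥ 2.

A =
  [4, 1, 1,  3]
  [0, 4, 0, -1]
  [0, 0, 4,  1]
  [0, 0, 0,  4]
A Jordan chain for λ = 4 of length 2:
v_1 = (1, 0, 0, 0)ᵀ
v_2 = (0, 1, 0, 0)ᵀ

Let N = A − (4)·I. We want v_2 with N^2 v_2 = 0 but N^1 v_2 ≠ 0; then v_{j-1} := N · v_j for j = 2, …, 2.

Pick v_2 = (0, 1, 0, 0)ᵀ.
Then v_1 = N · v_2 = (1, 0, 0, 0)ᵀ.

Sanity check: (A − (4)·I) v_1 = (0, 0, 0, 0)ᵀ = 0. ✓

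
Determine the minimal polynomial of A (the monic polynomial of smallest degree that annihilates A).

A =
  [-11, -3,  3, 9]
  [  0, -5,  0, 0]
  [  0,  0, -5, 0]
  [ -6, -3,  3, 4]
x^2 + 7*x + 10

The characteristic polynomial is χ_A(x) = (x + 2)*(x + 5)^3, so the eigenvalues are known. The minimal polynomial is
  m_A(x) = Π_λ (x − λ)^{k_λ}
where k_λ is the size of the *largest* Jordan block for λ (equivalently, the smallest k with (A − λI)^k v = 0 for every generalised eigenvector v of λ).

  λ = -5: largest Jordan block has size 1, contributing (x + 5)
  λ = -2: largest Jordan block has size 1, contributing (x + 2)

So m_A(x) = (x + 2)*(x + 5) = x^2 + 7*x + 10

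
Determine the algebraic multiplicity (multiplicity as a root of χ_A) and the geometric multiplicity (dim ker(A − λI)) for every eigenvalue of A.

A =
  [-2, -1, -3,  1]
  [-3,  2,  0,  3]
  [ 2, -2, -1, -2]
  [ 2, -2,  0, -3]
λ = -1: alg = 4, geom = 2

Step 1 — factor the characteristic polynomial to read off the algebraic multiplicities:
  χ_A(x) = (x + 1)^4

Step 2 — compute geometric multiplicities via the rank-nullity identity g(λ) = n − rank(A − λI):
  rank(A − (-1)·I) = 2, so dim ker(A − (-1)·I) = n − 2 = 2

Summary:
  λ = -1: algebraic multiplicity = 4, geometric multiplicity = 2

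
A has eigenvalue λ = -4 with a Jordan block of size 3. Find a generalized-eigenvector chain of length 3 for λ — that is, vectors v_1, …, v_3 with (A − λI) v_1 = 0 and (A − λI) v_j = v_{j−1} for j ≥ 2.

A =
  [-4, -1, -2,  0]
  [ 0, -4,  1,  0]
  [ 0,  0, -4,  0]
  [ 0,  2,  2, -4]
A Jordan chain for λ = -4 of length 3:
v_1 = (-1, 0, 0, 2)ᵀ
v_2 = (-2, 1, 0, 2)ᵀ
v_3 = (0, 0, 1, 0)ᵀ

Let N = A − (-4)·I. We want v_3 with N^3 v_3 = 0 but N^2 v_3 ≠ 0; then v_{j-1} := N · v_j for j = 3, …, 2.

Pick v_3 = (0, 0, 1, 0)ᵀ.
Then v_2 = N · v_3 = (-2, 1, 0, 2)ᵀ.
Then v_1 = N · v_2 = (-1, 0, 0, 2)ᵀ.

Sanity check: (A − (-4)·I) v_1 = (0, 0, 0, 0)ᵀ = 0. ✓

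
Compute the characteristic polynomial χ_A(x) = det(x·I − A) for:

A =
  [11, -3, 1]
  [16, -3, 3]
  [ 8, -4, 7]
x^3 - 15*x^2 + 75*x - 125

Expanding det(x·I − A) (e.g. by cofactor expansion or by noting that A is similar to its Jordan form J, which has the same characteristic polynomial as A) gives
  χ_A(x) = x^3 - 15*x^2 + 75*x - 125
which factors as (x - 5)^3. The eigenvalues (with algebraic multiplicities) are λ = 5 with multiplicity 3.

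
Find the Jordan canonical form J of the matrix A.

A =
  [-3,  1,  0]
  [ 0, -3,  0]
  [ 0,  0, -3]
J_2(-3) ⊕ J_1(-3)

The characteristic polynomial is
  det(x·I − A) = x^3 + 9*x^2 + 27*x + 27 = (x + 3)^3

Eigenvalues and multiplicities (the geometric multiplicity of λ is n − rank(A − λI), which equals the number of Jordan blocks for λ):
  λ = -3: algebraic multiplicity = 3, geometric multiplicity = 2

Determining the block sizes for each eigenvalue:
  λ = -3: 2 blocks summing to 3 forces exactly one block of size 2 and the rest size 1 → block sizes [2, 1]

Assembling the blocks gives a Jordan form
J =
  [-3,  1,  0]
  [ 0, -3,  0]
  [ 0,  0, -3]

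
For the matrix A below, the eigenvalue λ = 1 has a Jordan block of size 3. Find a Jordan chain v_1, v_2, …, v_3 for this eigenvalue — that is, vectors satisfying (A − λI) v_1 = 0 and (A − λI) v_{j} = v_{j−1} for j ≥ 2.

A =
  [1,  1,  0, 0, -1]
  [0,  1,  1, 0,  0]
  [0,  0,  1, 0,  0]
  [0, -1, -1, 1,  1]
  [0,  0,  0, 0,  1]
A Jordan chain for λ = 1 of length 3:
v_1 = (1, 0, 0, -1, 0)ᵀ
v_2 = (0, 1, 0, -1, 0)ᵀ
v_3 = (0, 0, 1, 0, 0)ᵀ

Let N = A − (1)·I. We want v_3 with N^3 v_3 = 0 but N^2 v_3 ≠ 0; then v_{j-1} := N · v_j for j = 3, …, 2.

Pick v_3 = (0, 0, 1, 0, 0)ᵀ.
Then v_2 = N · v_3 = (0, 1, 0, -1, 0)ᵀ.
Then v_1 = N · v_2 = (1, 0, 0, -1, 0)ᵀ.

Sanity check: (A − (1)·I) v_1 = (0, 0, 0, 0, 0)ᵀ = 0. ✓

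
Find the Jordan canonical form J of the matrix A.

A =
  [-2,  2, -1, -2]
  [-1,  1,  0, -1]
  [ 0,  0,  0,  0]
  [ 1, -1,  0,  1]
J_3(0) ⊕ J_1(0)

The characteristic polynomial is
  det(x·I − A) = x^4

Eigenvalues and multiplicities (the geometric multiplicity of λ is n − rank(A − λI), which equals the number of Jordan blocks for λ):
  λ = 0: algebraic multiplicity = 4, geometric multiplicity = 2

Determining the block sizes for each eigenvalue:
  λ = 0: with am = 4 and gm = 2, the partition is not yet determined (e.g. several partitions of 4 into 2 parts exist). Let N = A − (0)·I. Computing rank(N^1) = 2, rank(N^2) = 1, rank(N^3) = 0; the number of blocks of size ≥ j is rank(N^{j−1}) − rank(N^j), giving [2, 1, 1]. So we have 1 block(s) of size 3, 1 block(s) of size 1 → block sizes [3, 1]

Assembling the blocks gives a Jordan form
J =
  [0, 1, 0, 0]
  [0, 0, 1, 0]
  [0, 0, 0, 0]
  [0, 0, 0, 0]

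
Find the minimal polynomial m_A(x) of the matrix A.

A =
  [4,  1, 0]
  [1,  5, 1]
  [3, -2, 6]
x^3 - 15*x^2 + 75*x - 125

The characteristic polynomial is χ_A(x) = (x - 5)^3, so the eigenvalues are known. The minimal polynomial is
  m_A(x) = Π_λ (x − λ)^{k_λ}
where k_λ is the size of the *largest* Jordan block for λ (equivalently, the smallest k with (A − λI)^k v = 0 for every generalised eigenvector v of λ).

  λ = 5: largest Jordan block has size 3, contributing (x − 5)^3

So m_A(x) = (x - 5)^3 = x^3 - 15*x^2 + 75*x - 125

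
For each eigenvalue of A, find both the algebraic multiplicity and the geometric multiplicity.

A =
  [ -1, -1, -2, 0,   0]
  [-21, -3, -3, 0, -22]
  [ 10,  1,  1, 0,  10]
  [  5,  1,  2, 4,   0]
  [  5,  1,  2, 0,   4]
λ = -1: alg = 3, geom = 1; λ = 4: alg = 2, geom = 2

Step 1 — factor the characteristic polynomial to read off the algebraic multiplicities:
  χ_A(x) = (x - 4)^2*(x + 1)^3

Step 2 — compute geometric multiplicities via the rank-nullity identity g(λ) = n − rank(A − λI):
  rank(A − (-1)·I) = 4, so dim ker(A − (-1)·I) = n − 4 = 1
  rank(A − (4)·I) = 3, so dim ker(A − (4)·I) = n − 3 = 2

Summary:
  λ = -1: algebraic multiplicity = 3, geometric multiplicity = 1
  λ = 4: algebraic multiplicity = 2, geometric multiplicity = 2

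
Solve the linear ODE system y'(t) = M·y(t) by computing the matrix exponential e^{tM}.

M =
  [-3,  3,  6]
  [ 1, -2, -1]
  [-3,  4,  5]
e^{tM} =
  [-3*t^2 - 3*t + 1, 9*t^2/2 + 3*t, 9*t^2/2 + 6*t]
  [-t^2 + t, 3*t^2/2 - 2*t + 1, 3*t^2/2 - t]
  [-t^2 - 3*t, 3*t^2/2 + 4*t, 3*t^2/2 + 5*t + 1]

Strategy: write M = P · J · P⁻¹ where J is a Jordan canonical form, so e^{tM} = P · e^{tJ} · P⁻¹, and e^{tJ} can be computed block-by-block.

M has Jordan form
J =
  [0, 1, 0]
  [0, 0, 1]
  [0, 0, 0]
(up to reordering of blocks).

Per-block formulas:
  For a 3×3 Jordan block J_3(0): exp(t · J_3(0)) = e^(0t)·(I + t·N + (t^2/2)·N^2), where N is the 3×3 nilpotent shift.

After assembling e^{tJ} and conjugating by P, we get:

e^{tM} =
  [-3*t^2 - 3*t + 1, 9*t^2/2 + 3*t, 9*t^2/2 + 6*t]
  [-t^2 + t, 3*t^2/2 - 2*t + 1, 3*t^2/2 - t]
  [-t^2 - 3*t, 3*t^2/2 + 4*t, 3*t^2/2 + 5*t + 1]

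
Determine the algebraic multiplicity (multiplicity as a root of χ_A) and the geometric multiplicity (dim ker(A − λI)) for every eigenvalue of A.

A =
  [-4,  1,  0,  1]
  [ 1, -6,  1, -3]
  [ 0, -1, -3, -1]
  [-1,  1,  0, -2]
λ = -4: alg = 3, geom = 1; λ = -3: alg = 1, geom = 1

Step 1 — factor the characteristic polynomial to read off the algebraic multiplicities:
  χ_A(x) = (x + 3)*(x + 4)^3

Step 2 — compute geometric multiplicities via the rank-nullity identity g(λ) = n − rank(A − λI):
  rank(A − (-4)·I) = 3, so dim ker(A − (-4)·I) = n − 3 = 1
  rank(A − (-3)·I) = 3, so dim ker(A − (-3)·I) = n − 3 = 1

Summary:
  λ = -4: algebraic multiplicity = 3, geometric multiplicity = 1
  λ = -3: algebraic multiplicity = 1, geometric multiplicity = 1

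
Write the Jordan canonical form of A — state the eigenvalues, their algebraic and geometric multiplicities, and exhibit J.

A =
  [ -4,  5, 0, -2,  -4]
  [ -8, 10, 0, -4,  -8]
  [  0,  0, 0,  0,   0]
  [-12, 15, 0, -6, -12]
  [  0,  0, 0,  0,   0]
J_2(0) ⊕ J_1(0) ⊕ J_1(0) ⊕ J_1(0)

The characteristic polynomial is
  det(x·I − A) = x^5

Eigenvalues and multiplicities (the geometric multiplicity of λ is n − rank(A − λI), which equals the number of Jordan blocks for λ):
  λ = 0: algebraic multiplicity = 5, geometric multiplicity = 4

Determining the block sizes for each eigenvalue:
  λ = 0: 4 blocks summing to 5 forces exactly one block of size 2 and the rest size 1 → block sizes [2, 1, 1, 1]

Assembling the blocks gives a Jordan form
J =
  [0, 1, 0, 0, 0]
  [0, 0, 0, 0, 0]
  [0, 0, 0, 0, 0]
  [0, 0, 0, 0, 0]
  [0, 0, 0, 0, 0]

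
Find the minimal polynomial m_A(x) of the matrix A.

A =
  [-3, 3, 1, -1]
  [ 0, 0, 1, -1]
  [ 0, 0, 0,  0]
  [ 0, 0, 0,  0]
x^3 + 3*x^2

The characteristic polynomial is χ_A(x) = x^3*(x + 3), so the eigenvalues are known. The minimal polynomial is
  m_A(x) = Π_λ (x − λ)^{k_λ}
where k_λ is the size of the *largest* Jordan block for λ (equivalently, the smallest k with (A − λI)^k v = 0 for every generalised eigenvector v of λ).

  λ = -3: largest Jordan block has size 1, contributing (x + 3)
  λ = 0: largest Jordan block has size 2, contributing (x − 0)^2

So m_A(x) = x^2*(x + 3) = x^3 + 3*x^2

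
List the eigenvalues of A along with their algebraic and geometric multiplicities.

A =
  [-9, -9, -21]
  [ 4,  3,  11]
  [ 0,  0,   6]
λ = -3: alg = 2, geom = 1; λ = 6: alg = 1, geom = 1

Step 1 — factor the characteristic polynomial to read off the algebraic multiplicities:
  χ_A(x) = (x - 6)*(x + 3)^2

Step 2 — compute geometric multiplicities via the rank-nullity identity g(λ) = n − rank(A − λI):
  rank(A − (-3)·I) = 2, so dim ker(A − (-3)·I) = n − 2 = 1
  rank(A − (6)·I) = 2, so dim ker(A − (6)·I) = n − 2 = 1

Summary:
  λ = -3: algebraic multiplicity = 2, geometric multiplicity = 1
  λ = 6: algebraic multiplicity = 1, geometric multiplicity = 1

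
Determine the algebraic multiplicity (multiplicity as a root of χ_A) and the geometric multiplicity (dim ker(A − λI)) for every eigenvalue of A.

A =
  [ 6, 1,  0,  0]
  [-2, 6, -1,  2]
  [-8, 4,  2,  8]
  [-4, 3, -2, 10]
λ = 6: alg = 4, geom = 2

Step 1 — factor the characteristic polynomial to read off the algebraic multiplicities:
  χ_A(x) = (x - 6)^4

Step 2 — compute geometric multiplicities via the rank-nullity identity g(λ) = n − rank(A − λI):
  rank(A − (6)·I) = 2, so dim ker(A − (6)·I) = n − 2 = 2

Summary:
  λ = 6: algebraic multiplicity = 4, geometric multiplicity = 2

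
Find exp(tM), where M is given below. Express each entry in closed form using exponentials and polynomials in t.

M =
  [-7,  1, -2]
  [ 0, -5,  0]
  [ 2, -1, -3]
e^{tM} =
  [-2*t*exp(-5*t) + exp(-5*t), t*exp(-5*t), -2*t*exp(-5*t)]
  [0, exp(-5*t), 0]
  [2*t*exp(-5*t), -t*exp(-5*t), 2*t*exp(-5*t) + exp(-5*t)]

Strategy: write M = P · J · P⁻¹ where J is a Jordan canonical form, so e^{tM} = P · e^{tJ} · P⁻¹, and e^{tJ} can be computed block-by-block.

M has Jordan form
J =
  [-5,  1,  0]
  [ 0, -5,  0]
  [ 0,  0, -5]
(up to reordering of blocks).

Per-block formulas:
  For a 1×1 block at λ = -5: exp(t · [-5]) = [e^(-5t)].
  For a 2×2 Jordan block J_2(-5): exp(t · J_2(-5)) = e^(-5t)·(I + t·N), where N is the 2×2 nilpotent shift.

After assembling e^{tJ} and conjugating by P, we get:

e^{tM} =
  [-2*t*exp(-5*t) + exp(-5*t), t*exp(-5*t), -2*t*exp(-5*t)]
  [0, exp(-5*t), 0]
  [2*t*exp(-5*t), -t*exp(-5*t), 2*t*exp(-5*t) + exp(-5*t)]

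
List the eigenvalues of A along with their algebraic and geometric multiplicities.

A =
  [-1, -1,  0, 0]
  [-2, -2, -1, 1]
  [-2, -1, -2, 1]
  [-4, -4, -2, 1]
λ = -1: alg = 4, geom = 2

Step 1 — factor the characteristic polynomial to read off the algebraic multiplicities:
  χ_A(x) = (x + 1)^4

Step 2 — compute geometric multiplicities via the rank-nullity identity g(λ) = n − rank(A − λI):
  rank(A − (-1)·I) = 2, so dim ker(A − (-1)·I) = n − 2 = 2

Summary:
  λ = -1: algebraic multiplicity = 4, geometric multiplicity = 2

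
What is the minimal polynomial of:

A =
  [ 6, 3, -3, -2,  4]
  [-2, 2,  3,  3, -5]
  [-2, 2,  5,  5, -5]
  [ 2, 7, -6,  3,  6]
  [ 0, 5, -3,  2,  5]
x^3 - 13*x^2 + 56*x - 80

The characteristic polynomial is χ_A(x) = (x - 5)*(x - 4)^4, so the eigenvalues are known. The minimal polynomial is
  m_A(x) = Π_λ (x − λ)^{k_λ}
where k_λ is the size of the *largest* Jordan block for λ (equivalently, the smallest k with (A − λI)^k v = 0 for every generalised eigenvector v of λ).

  λ = 4: largest Jordan block has size 2, contributing (x − 4)^2
  λ = 5: largest Jordan block has size 1, contributing (x − 5)

So m_A(x) = (x - 5)*(x - 4)^2 = x^3 - 13*x^2 + 56*x - 80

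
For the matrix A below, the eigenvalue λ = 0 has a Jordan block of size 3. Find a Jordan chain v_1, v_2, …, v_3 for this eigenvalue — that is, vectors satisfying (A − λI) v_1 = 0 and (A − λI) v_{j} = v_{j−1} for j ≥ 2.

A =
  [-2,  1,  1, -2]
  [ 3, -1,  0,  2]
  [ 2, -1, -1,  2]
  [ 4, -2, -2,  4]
A Jordan chain for λ = 0 of length 3:
v_1 = (1, -1, -1, -2)ᵀ
v_2 = (-2, 3, 2, 4)ᵀ
v_3 = (1, 0, 0, 0)ᵀ

Let N = A − (0)·I. We want v_3 with N^3 v_3 = 0 but N^2 v_3 ≠ 0; then v_{j-1} := N · v_j for j = 3, …, 2.

Pick v_3 = (1, 0, 0, 0)ᵀ.
Then v_2 = N · v_3 = (-2, 3, 2, 4)ᵀ.
Then v_1 = N · v_2 = (1, -1, -1, -2)ᵀ.

Sanity check: (A − (0)·I) v_1 = (0, 0, 0, 0)ᵀ = 0. ✓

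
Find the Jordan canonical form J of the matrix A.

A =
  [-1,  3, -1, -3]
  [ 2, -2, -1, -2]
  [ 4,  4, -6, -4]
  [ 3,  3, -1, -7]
J_3(-4) ⊕ J_1(-4)

The characteristic polynomial is
  det(x·I − A) = x^4 + 16*x^3 + 96*x^2 + 256*x + 256 = (x + 4)^4

Eigenvalues and multiplicities (the geometric multiplicity of λ is n − rank(A − λI), which equals the number of Jordan blocks for λ):
  λ = -4: algebraic multiplicity = 4, geometric multiplicity = 2

Determining the block sizes for each eigenvalue:
  λ = -4: with am = 4 and gm = 2, the partition is not yet determined (e.g. several partitions of 4 into 2 parts exist). Let N = A − (-4)·I. Computing rank(N^1) = 2, rank(N^2) = 1, rank(N^3) = 0; the number of blocks of size ≥ j is rank(N^{j−1}) − rank(N^j), giving [2, 1, 1]. So we have 1 block(s) of size 3, 1 block(s) of size 1 → block sizes [3, 1]

Assembling the blocks gives a Jordan form
J =
  [-4,  1,  0,  0]
  [ 0, -4,  1,  0]
  [ 0,  0, -4,  0]
  [ 0,  0,  0, -4]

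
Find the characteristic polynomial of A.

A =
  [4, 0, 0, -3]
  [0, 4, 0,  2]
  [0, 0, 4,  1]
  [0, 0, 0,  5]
x^4 - 17*x^3 + 108*x^2 - 304*x + 320

Expanding det(x·I − A) (e.g. by cofactor expansion or by noting that A is similar to its Jordan form J, which has the same characteristic polynomial as A) gives
  χ_A(x) = x^4 - 17*x^3 + 108*x^2 - 304*x + 320
which factors as (x - 5)*(x - 4)^3. The eigenvalues (with algebraic multiplicities) are λ = 4 with multiplicity 3, λ = 5 with multiplicity 1.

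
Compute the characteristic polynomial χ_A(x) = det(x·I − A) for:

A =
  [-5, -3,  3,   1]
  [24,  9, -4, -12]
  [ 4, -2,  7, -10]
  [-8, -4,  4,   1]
x^4 - 12*x^3 + 46*x^2 - 60*x + 25

Expanding det(x·I − A) (e.g. by cofactor expansion or by noting that A is similar to its Jordan form J, which has the same characteristic polynomial as A) gives
  χ_A(x) = x^4 - 12*x^3 + 46*x^2 - 60*x + 25
which factors as (x - 5)^2*(x - 1)^2. The eigenvalues (with algebraic multiplicities) are λ = 1 with multiplicity 2, λ = 5 with multiplicity 2.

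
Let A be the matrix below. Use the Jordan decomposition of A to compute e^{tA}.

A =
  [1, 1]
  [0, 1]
e^{tA} =
  [exp(t), t*exp(t)]
  [0, exp(t)]

Strategy: write A = P · J · P⁻¹ where J is a Jordan canonical form, so e^{tA} = P · e^{tJ} · P⁻¹, and e^{tJ} can be computed block-by-block.

A has Jordan form
J =
  [1, 1]
  [0, 1]
(up to reordering of blocks).

Per-block formulas:
  For a 2×2 Jordan block J_2(1): exp(t · J_2(1)) = e^(1t)·(I + t·N), where N is the 2×2 nilpotent shift.

After assembling e^{tJ} and conjugating by P, we get:

e^{tA} =
  [exp(t), t*exp(t)]
  [0, exp(t)]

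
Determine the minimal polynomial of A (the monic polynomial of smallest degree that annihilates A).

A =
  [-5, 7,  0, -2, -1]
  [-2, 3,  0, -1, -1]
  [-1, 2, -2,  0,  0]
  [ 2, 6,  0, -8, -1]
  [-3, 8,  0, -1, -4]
x^5 + 16*x^4 + 97*x^3 + 278*x^2 + 380*x + 200

The characteristic polynomial is χ_A(x) = (x + 2)^3*(x + 5)^2, so the eigenvalues are known. The minimal polynomial is
  m_A(x) = Π_λ (x − λ)^{k_λ}
where k_λ is the size of the *largest* Jordan block for λ (equivalently, the smallest k with (A − λI)^k v = 0 for every generalised eigenvector v of λ).

  λ = -5: largest Jordan block has size 2, contributing (x + 5)^2
  λ = -2: largest Jordan block has size 3, contributing (x + 2)^3

So m_A(x) = (x + 2)^3*(x + 5)^2 = x^5 + 16*x^4 + 97*x^3 + 278*x^2 + 380*x + 200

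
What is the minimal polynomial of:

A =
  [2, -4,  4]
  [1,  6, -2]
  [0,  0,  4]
x^2 - 8*x + 16

The characteristic polynomial is χ_A(x) = (x - 4)^3, so the eigenvalues are known. The minimal polynomial is
  m_A(x) = Π_λ (x − λ)^{k_λ}
where k_λ is the size of the *largest* Jordan block for λ (equivalently, the smallest k with (A − λI)^k v = 0 for every generalised eigenvector v of λ).

  λ = 4: largest Jordan block has size 2, contributing (x − 4)^2

So m_A(x) = (x - 4)^2 = x^2 - 8*x + 16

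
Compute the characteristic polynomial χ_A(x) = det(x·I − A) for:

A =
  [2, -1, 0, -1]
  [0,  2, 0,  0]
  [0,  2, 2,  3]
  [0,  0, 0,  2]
x^4 - 8*x^3 + 24*x^2 - 32*x + 16

Expanding det(x·I − A) (e.g. by cofactor expansion or by noting that A is similar to its Jordan form J, which has the same characteristic polynomial as A) gives
  χ_A(x) = x^4 - 8*x^3 + 24*x^2 - 32*x + 16
which factors as (x - 2)^4. The eigenvalues (with algebraic multiplicities) are λ = 2 with multiplicity 4.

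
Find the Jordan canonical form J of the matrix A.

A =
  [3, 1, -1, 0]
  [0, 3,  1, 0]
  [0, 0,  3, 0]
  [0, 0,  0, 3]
J_3(3) ⊕ J_1(3)

The characteristic polynomial is
  det(x·I − A) = x^4 - 12*x^3 + 54*x^2 - 108*x + 81 = (x - 3)^4

Eigenvalues and multiplicities (the geometric multiplicity of λ is n − rank(A − λI), which equals the number of Jordan blocks for λ):
  λ = 3: algebraic multiplicity = 4, geometric multiplicity = 2

Determining the block sizes for each eigenvalue:
  λ = 3: with am = 4 and gm = 2, the partition is not yet determined (e.g. several partitions of 4 into 2 parts exist). Let N = A − (3)·I. Computing rank(N^1) = 2, rank(N^2) = 1, rank(N^3) = 0; the number of blocks of size ≥ j is rank(N^{j−1}) − rank(N^j), giving [2, 1, 1]. So we have 1 block(s) of size 3, 1 block(s) of size 1 → block sizes [3, 1]

Assembling the blocks gives a Jordan form
J =
  [3, 1, 0, 0]
  [0, 3, 1, 0]
  [0, 0, 3, 0]
  [0, 0, 0, 3]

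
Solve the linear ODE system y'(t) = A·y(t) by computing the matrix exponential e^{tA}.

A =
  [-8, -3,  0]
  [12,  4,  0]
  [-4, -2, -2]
e^{tA} =
  [-6*t*exp(-2*t) + exp(-2*t), -3*t*exp(-2*t), 0]
  [12*t*exp(-2*t), 6*t*exp(-2*t) + exp(-2*t), 0]
  [-4*t*exp(-2*t), -2*t*exp(-2*t), exp(-2*t)]

Strategy: write A = P · J · P⁻¹ where J is a Jordan canonical form, so e^{tA} = P · e^{tJ} · P⁻¹, and e^{tJ} can be computed block-by-block.

A has Jordan form
J =
  [-2,  1,  0]
  [ 0, -2,  0]
  [ 0,  0, -2]
(up to reordering of blocks).

Per-block formulas:
  For a 2×2 Jordan block J_2(-2): exp(t · J_2(-2)) = e^(-2t)·(I + t·N), where N is the 2×2 nilpotent shift.
  For a 1×1 block at λ = -2: exp(t · [-2]) = [e^(-2t)].

After assembling e^{tJ} and conjugating by P, we get:

e^{tA} =
  [-6*t*exp(-2*t) + exp(-2*t), -3*t*exp(-2*t), 0]
  [12*t*exp(-2*t), 6*t*exp(-2*t) + exp(-2*t), 0]
  [-4*t*exp(-2*t), -2*t*exp(-2*t), exp(-2*t)]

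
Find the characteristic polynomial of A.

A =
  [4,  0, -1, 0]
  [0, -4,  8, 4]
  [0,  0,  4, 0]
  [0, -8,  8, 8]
x^4 - 12*x^3 + 48*x^2 - 64*x

Expanding det(x·I − A) (e.g. by cofactor expansion or by noting that A is similar to its Jordan form J, which has the same characteristic polynomial as A) gives
  χ_A(x) = x^4 - 12*x^3 + 48*x^2 - 64*x
which factors as x*(x - 4)^3. The eigenvalues (with algebraic multiplicities) are λ = 0 with multiplicity 1, λ = 4 with multiplicity 3.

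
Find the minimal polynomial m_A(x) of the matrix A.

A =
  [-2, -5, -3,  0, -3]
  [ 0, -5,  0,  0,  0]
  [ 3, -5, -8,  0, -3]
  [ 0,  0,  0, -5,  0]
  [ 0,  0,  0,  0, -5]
x^2 + 10*x + 25

The characteristic polynomial is χ_A(x) = (x + 5)^5, so the eigenvalues are known. The minimal polynomial is
  m_A(x) = Π_λ (x − λ)^{k_λ}
where k_λ is the size of the *largest* Jordan block for λ (equivalently, the smallest k with (A − λI)^k v = 0 for every generalised eigenvector v of λ).

  λ = -5: largest Jordan block has size 2, contributing (x + 5)^2

So m_A(x) = (x + 5)^2 = x^2 + 10*x + 25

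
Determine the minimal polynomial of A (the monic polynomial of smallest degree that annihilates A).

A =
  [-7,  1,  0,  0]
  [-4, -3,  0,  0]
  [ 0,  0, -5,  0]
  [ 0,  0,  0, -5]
x^2 + 10*x + 25

The characteristic polynomial is χ_A(x) = (x + 5)^4, so the eigenvalues are known. The minimal polynomial is
  m_A(x) = Π_λ (x − λ)^{k_λ}
where k_λ is the size of the *largest* Jordan block for λ (equivalently, the smallest k with (A − λI)^k v = 0 for every generalised eigenvector v of λ).

  λ = -5: largest Jordan block has size 2, contributing (x + 5)^2

So m_A(x) = (x + 5)^2 = x^2 + 10*x + 25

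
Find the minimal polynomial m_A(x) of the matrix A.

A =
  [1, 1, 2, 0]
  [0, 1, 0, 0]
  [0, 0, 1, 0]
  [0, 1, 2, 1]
x^2 - 2*x + 1

The characteristic polynomial is χ_A(x) = (x - 1)^4, so the eigenvalues are known. The minimal polynomial is
  m_A(x) = Π_λ (x − λ)^{k_λ}
where k_λ is the size of the *largest* Jordan block for λ (equivalently, the smallest k with (A − λI)^k v = 0 for every generalised eigenvector v of λ).

  λ = 1: largest Jordan block has size 2, contributing (x − 1)^2

So m_A(x) = (x - 1)^2 = x^2 - 2*x + 1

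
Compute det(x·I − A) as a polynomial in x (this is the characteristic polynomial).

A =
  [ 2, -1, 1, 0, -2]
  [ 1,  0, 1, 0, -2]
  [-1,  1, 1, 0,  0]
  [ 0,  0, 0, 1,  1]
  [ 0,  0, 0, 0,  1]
x^5 - 5*x^4 + 10*x^3 - 10*x^2 + 5*x - 1

Expanding det(x·I − A) (e.g. by cofactor expansion or by noting that A is similar to its Jordan form J, which has the same characteristic polynomial as A) gives
  χ_A(x) = x^5 - 5*x^4 + 10*x^3 - 10*x^2 + 5*x - 1
which factors as (x - 1)^5. The eigenvalues (with algebraic multiplicities) are λ = 1 with multiplicity 5.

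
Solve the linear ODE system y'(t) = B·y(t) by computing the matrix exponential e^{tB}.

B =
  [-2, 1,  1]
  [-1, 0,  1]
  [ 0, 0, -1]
e^{tB} =
  [-t*exp(-t) + exp(-t), t*exp(-t), t*exp(-t)]
  [-t*exp(-t), t*exp(-t) + exp(-t), t*exp(-t)]
  [0, 0, exp(-t)]

Strategy: write B = P · J · P⁻¹ where J is a Jordan canonical form, so e^{tB} = P · e^{tJ} · P⁻¹, and e^{tJ} can be computed block-by-block.

B has Jordan form
J =
  [-1,  1,  0]
  [ 0, -1,  0]
  [ 0,  0, -1]
(up to reordering of blocks).

Per-block formulas:
  For a 1×1 block at λ = -1: exp(t · [-1]) = [e^(-1t)].
  For a 2×2 Jordan block J_2(-1): exp(t · J_2(-1)) = e^(-1t)·(I + t·N), where N is the 2×2 nilpotent shift.

After assembling e^{tJ} and conjugating by P, we get:

e^{tB} =
  [-t*exp(-t) + exp(-t), t*exp(-t), t*exp(-t)]
  [-t*exp(-t), t*exp(-t) + exp(-t), t*exp(-t)]
  [0, 0, exp(-t)]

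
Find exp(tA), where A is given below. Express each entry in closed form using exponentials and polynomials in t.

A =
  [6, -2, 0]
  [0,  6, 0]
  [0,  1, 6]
e^{tA} =
  [exp(6*t), -2*t*exp(6*t), 0]
  [0, exp(6*t), 0]
  [0, t*exp(6*t), exp(6*t)]

Strategy: write A = P · J · P⁻¹ where J is a Jordan canonical form, so e^{tA} = P · e^{tJ} · P⁻¹, and e^{tJ} can be computed block-by-block.

A has Jordan form
J =
  [6, 1, 0]
  [0, 6, 0]
  [0, 0, 6]
(up to reordering of blocks).

Per-block formulas:
  For a 1×1 block at λ = 6: exp(t · [6]) = [e^(6t)].
  For a 2×2 Jordan block J_2(6): exp(t · J_2(6)) = e^(6t)·(I + t·N), where N is the 2×2 nilpotent shift.

After assembling e^{tJ} and conjugating by P, we get:

e^{tA} =
  [exp(6*t), -2*t*exp(6*t), 0]
  [0, exp(6*t), 0]
  [0, t*exp(6*t), exp(6*t)]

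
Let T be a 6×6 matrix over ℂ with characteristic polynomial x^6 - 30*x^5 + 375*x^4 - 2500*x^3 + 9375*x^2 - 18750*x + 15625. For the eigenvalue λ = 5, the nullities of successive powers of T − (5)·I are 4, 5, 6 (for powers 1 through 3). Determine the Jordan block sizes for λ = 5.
Block sizes for λ = 5: [3, 1, 1, 1]

From the dimensions of kernels of powers, the number of Jordan blocks of size at least j is d_j − d_{j−1} where d_j = dim ker(N^j) (with d_0 = 0). Computing the differences gives [4, 1, 1].
The number of blocks of size exactly k is (#blocks of size ≥ k) − (#blocks of size ≥ k + 1), so the partition is: 3 block(s) of size 1, 1 block(s) of size 3.
In nonincreasing order the block sizes are [3, 1, 1, 1].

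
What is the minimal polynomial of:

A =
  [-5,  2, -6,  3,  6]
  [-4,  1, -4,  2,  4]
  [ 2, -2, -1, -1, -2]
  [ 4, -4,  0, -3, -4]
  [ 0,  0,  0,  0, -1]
x^3 + 5*x^2 + 7*x + 3

The characteristic polynomial is χ_A(x) = (x + 1)^3*(x + 3)^2, so the eigenvalues are known. The minimal polynomial is
  m_A(x) = Π_λ (x − λ)^{k_λ}
where k_λ is the size of the *largest* Jordan block for λ (equivalently, the smallest k with (A − λI)^k v = 0 for every generalised eigenvector v of λ).

  λ = -3: largest Jordan block has size 1, contributing (x + 3)
  λ = -1: largest Jordan block has size 2, contributing (x + 1)^2

So m_A(x) = (x + 1)^2*(x + 3) = x^3 + 5*x^2 + 7*x + 3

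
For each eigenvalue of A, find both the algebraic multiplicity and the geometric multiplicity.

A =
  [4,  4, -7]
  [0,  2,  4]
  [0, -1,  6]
λ = 4: alg = 3, geom = 1

Step 1 — factor the characteristic polynomial to read off the algebraic multiplicities:
  χ_A(x) = (x - 4)^3

Step 2 — compute geometric multiplicities via the rank-nullity identity g(λ) = n − rank(A − λI):
  rank(A − (4)·I) = 2, so dim ker(A − (4)·I) = n − 2 = 1

Summary:
  λ = 4: algebraic multiplicity = 3, geometric multiplicity = 1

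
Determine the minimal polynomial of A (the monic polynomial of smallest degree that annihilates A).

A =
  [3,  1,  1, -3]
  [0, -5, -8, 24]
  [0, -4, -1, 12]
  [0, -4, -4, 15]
x^2 - 6*x + 9

The characteristic polynomial is χ_A(x) = (x - 3)^4, so the eigenvalues are known. The minimal polynomial is
  m_A(x) = Π_λ (x − λ)^{k_λ}
where k_λ is the size of the *largest* Jordan block for λ (equivalently, the smallest k with (A − λI)^k v = 0 for every generalised eigenvector v of λ).

  λ = 3: largest Jordan block has size 2, contributing (x − 3)^2

So m_A(x) = (x - 3)^2 = x^2 - 6*x + 9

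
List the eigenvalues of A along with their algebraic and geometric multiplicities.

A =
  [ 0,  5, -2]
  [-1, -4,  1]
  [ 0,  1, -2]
λ = -2: alg = 3, geom = 1

Step 1 — factor the characteristic polynomial to read off the algebraic multiplicities:
  χ_A(x) = (x + 2)^3

Step 2 — compute geometric multiplicities via the rank-nullity identity g(λ) = n − rank(A − λI):
  rank(A − (-2)·I) = 2, so dim ker(A − (-2)·I) = n − 2 = 1

Summary:
  λ = -2: algebraic multiplicity = 3, geometric multiplicity = 1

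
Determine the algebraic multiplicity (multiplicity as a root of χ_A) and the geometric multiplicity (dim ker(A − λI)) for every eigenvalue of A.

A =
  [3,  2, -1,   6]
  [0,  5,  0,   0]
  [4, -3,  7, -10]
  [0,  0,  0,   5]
λ = 5: alg = 4, geom = 2

Step 1 — factor the characteristic polynomial to read off the algebraic multiplicities:
  χ_A(x) = (x - 5)^4

Step 2 — compute geometric multiplicities via the rank-nullity identity g(λ) = n − rank(A − λI):
  rank(A − (5)·I) = 2, so dim ker(A − (5)·I) = n − 2 = 2

Summary:
  λ = 5: algebraic multiplicity = 4, geometric multiplicity = 2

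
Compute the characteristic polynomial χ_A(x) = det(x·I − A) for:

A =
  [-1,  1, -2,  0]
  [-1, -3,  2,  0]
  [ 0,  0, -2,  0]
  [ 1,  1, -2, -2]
x^4 + 8*x^3 + 24*x^2 + 32*x + 16

Expanding det(x·I − A) (e.g. by cofactor expansion or by noting that A is similar to its Jordan form J, which has the same characteristic polynomial as A) gives
  χ_A(x) = x^4 + 8*x^3 + 24*x^2 + 32*x + 16
which factors as (x + 2)^4. The eigenvalues (with algebraic multiplicities) are λ = -2 with multiplicity 4.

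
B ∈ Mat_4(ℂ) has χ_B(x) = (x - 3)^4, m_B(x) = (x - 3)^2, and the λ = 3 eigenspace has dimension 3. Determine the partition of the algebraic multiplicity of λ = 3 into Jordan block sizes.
Block sizes for λ = 3: [2, 1, 1]

Step 1 — from the characteristic polynomial, algebraic multiplicity of λ = 3 is 4. From dim ker(B − (3)·I) = 3, there are exactly 3 Jordan blocks for λ = 3.
Step 2 — from the minimal polynomial, the factor (x − 3)^2 tells us the largest block for λ = 3 has size 2.
Step 3 — with total size 4, 3 blocks, and largest block 2, the block sizes (in nonincreasing order) are [2, 1, 1].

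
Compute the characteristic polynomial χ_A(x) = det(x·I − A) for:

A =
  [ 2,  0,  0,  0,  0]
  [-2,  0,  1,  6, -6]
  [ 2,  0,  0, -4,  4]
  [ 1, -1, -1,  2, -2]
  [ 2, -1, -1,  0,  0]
x^5 - 4*x^4 + 4*x^3

Expanding det(x·I − A) (e.g. by cofactor expansion or by noting that A is similar to its Jordan form J, which has the same characteristic polynomial as A) gives
  χ_A(x) = x^5 - 4*x^4 + 4*x^3
which factors as x^3*(x - 2)^2. The eigenvalues (with algebraic multiplicities) are λ = 0 with multiplicity 3, λ = 2 with multiplicity 2.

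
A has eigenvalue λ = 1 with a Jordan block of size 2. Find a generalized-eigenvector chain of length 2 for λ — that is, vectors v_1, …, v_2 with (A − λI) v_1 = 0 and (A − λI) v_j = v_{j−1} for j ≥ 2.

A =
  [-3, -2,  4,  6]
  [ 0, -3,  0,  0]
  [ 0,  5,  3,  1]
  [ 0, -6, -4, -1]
A Jordan chain for λ = 1 of length 2:
v_1 = (-4, 0, 2, -4)ᵀ
v_2 = (2, 0, 1, 0)ᵀ

Let N = A − (1)·I. We want v_2 with N^2 v_2 = 0 but N^1 v_2 ≠ 0; then v_{j-1} := N · v_j for j = 2, …, 2.

Pick v_2 = (2, 0, 1, 0)ᵀ.
Then v_1 = N · v_2 = (-4, 0, 2, -4)ᵀ.

Sanity check: (A − (1)·I) v_1 = (0, 0, 0, 0)ᵀ = 0. ✓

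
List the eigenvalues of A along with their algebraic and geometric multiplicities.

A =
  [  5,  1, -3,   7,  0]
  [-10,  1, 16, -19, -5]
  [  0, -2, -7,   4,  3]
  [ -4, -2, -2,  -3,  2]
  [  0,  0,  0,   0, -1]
λ = -1: alg = 5, geom = 2

Step 1 — factor the characteristic polynomial to read off the algebraic multiplicities:
  χ_A(x) = (x + 1)^5

Step 2 — compute geometric multiplicities via the rank-nullity identity g(λ) = n − rank(A − λI):
  rank(A − (-1)·I) = 3, so dim ker(A − (-1)·I) = n − 3 = 2

Summary:
  λ = -1: algebraic multiplicity = 5, geometric multiplicity = 2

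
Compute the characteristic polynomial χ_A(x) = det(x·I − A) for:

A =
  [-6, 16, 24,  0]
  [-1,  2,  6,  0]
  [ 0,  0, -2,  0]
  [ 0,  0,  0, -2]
x^4 + 8*x^3 + 24*x^2 + 32*x + 16

Expanding det(x·I − A) (e.g. by cofactor expansion or by noting that A is similar to its Jordan form J, which has the same characteristic polynomial as A) gives
  χ_A(x) = x^4 + 8*x^3 + 24*x^2 + 32*x + 16
which factors as (x + 2)^4. The eigenvalues (with algebraic multiplicities) are λ = -2 with multiplicity 4.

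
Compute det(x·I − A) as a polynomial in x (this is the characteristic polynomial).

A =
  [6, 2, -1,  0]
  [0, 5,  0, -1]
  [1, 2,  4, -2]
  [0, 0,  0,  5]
x^4 - 20*x^3 + 150*x^2 - 500*x + 625

Expanding det(x·I − A) (e.g. by cofactor expansion or by noting that A is similar to its Jordan form J, which has the same characteristic polynomial as A) gives
  χ_A(x) = x^4 - 20*x^3 + 150*x^2 - 500*x + 625
which factors as (x - 5)^4. The eigenvalues (with algebraic multiplicities) are λ = 5 with multiplicity 4.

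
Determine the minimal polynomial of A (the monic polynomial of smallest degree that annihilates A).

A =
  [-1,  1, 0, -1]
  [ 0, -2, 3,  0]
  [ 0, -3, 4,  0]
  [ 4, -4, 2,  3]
x^3 - 3*x^2 + 3*x - 1

The characteristic polynomial is χ_A(x) = (x - 1)^4, so the eigenvalues are known. The minimal polynomial is
  m_A(x) = Π_λ (x − λ)^{k_λ}
where k_λ is the size of the *largest* Jordan block for λ (equivalently, the smallest k with (A − λI)^k v = 0 for every generalised eigenvector v of λ).

  λ = 1: largest Jordan block has size 3, contributing (x − 1)^3

So m_A(x) = (x - 1)^3 = x^3 - 3*x^2 + 3*x - 1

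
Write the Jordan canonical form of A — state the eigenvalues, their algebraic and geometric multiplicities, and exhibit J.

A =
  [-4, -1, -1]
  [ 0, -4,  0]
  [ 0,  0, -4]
J_2(-4) ⊕ J_1(-4)

The characteristic polynomial is
  det(x·I − A) = x^3 + 12*x^2 + 48*x + 64 = (x + 4)^3

Eigenvalues and multiplicities (the geometric multiplicity of λ is n − rank(A − λI), which equals the number of Jordan blocks for λ):
  λ = -4: algebraic multiplicity = 3, geometric multiplicity = 2

Determining the block sizes for each eigenvalue:
  λ = -4: 2 blocks summing to 3 forces exactly one block of size 2 and the rest size 1 → block sizes [2, 1]

Assembling the blocks gives a Jordan form
J =
  [-4,  1,  0]
  [ 0, -4,  0]
  [ 0,  0, -4]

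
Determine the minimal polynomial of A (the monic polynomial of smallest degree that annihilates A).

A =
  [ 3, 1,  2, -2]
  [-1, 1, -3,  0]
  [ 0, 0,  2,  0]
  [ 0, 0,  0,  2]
x^3 - 6*x^2 + 12*x - 8

The characteristic polynomial is χ_A(x) = (x - 2)^4, so the eigenvalues are known. The minimal polynomial is
  m_A(x) = Π_λ (x − λ)^{k_λ}
where k_λ is the size of the *largest* Jordan block for λ (equivalently, the smallest k with (A − λI)^k v = 0 for every generalised eigenvector v of λ).

  λ = 2: largest Jordan block has size 3, contributing (x − 2)^3

So m_A(x) = (x - 2)^3 = x^3 - 6*x^2 + 12*x - 8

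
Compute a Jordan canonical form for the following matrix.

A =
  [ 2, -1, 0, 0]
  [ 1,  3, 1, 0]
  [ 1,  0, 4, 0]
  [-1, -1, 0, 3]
J_3(3) ⊕ J_1(3)

The characteristic polynomial is
  det(x·I − A) = x^4 - 12*x^3 + 54*x^2 - 108*x + 81 = (x - 3)^4

Eigenvalues and multiplicities (the geometric multiplicity of λ is n − rank(A − λI), which equals the number of Jordan blocks for λ):
  λ = 3: algebraic multiplicity = 4, geometric multiplicity = 2

Determining the block sizes for each eigenvalue:
  λ = 3: with am = 4 and gm = 2, the partition is not yet determined (e.g. several partitions of 4 into 2 parts exist). Let N = A − (3)·I. Computing rank(N^1) = 2, rank(N^2) = 1, rank(N^3) = 0; the number of blocks of size ≥ j is rank(N^{j−1}) − rank(N^j), giving [2, 1, 1]. So we have 1 block(s) of size 3, 1 block(s) of size 1 → block sizes [3, 1]

Assembling the blocks gives a Jordan form
J =
  [3, 1, 0, 0]
  [0, 3, 1, 0]
  [0, 0, 3, 0]
  [0, 0, 0, 3]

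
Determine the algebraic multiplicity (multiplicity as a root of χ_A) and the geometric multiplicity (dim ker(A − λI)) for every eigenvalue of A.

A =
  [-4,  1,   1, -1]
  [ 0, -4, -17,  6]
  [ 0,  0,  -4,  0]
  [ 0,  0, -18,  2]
λ = -4: alg = 3, geom = 1; λ = 2: alg = 1, geom = 1

Step 1 — factor the characteristic polynomial to read off the algebraic multiplicities:
  χ_A(x) = (x - 2)*(x + 4)^3

Step 2 — compute geometric multiplicities via the rank-nullity identity g(λ) = n − rank(A − λI):
  rank(A − (-4)·I) = 3, so dim ker(A − (-4)·I) = n − 3 = 1
  rank(A − (2)·I) = 3, so dim ker(A − (2)·I) = n − 3 = 1

Summary:
  λ = -4: algebraic multiplicity = 3, geometric multiplicity = 1
  λ = 2: algebraic multiplicity = 1, geometric multiplicity = 1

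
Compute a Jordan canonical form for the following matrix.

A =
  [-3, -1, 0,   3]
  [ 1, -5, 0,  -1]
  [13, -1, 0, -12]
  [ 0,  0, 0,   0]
J_2(-4) ⊕ J_2(0)

The characteristic polynomial is
  det(x·I − A) = x^4 + 8*x^3 + 16*x^2 = x^2*(x + 4)^2

Eigenvalues and multiplicities (the geometric multiplicity of λ is n − rank(A − λI), which equals the number of Jordan blocks for λ):
  λ = -4: algebraic multiplicity = 2, geometric multiplicity = 1
  λ = 0: algebraic multiplicity = 2, geometric multiplicity = 1

Determining the block sizes for each eigenvalue:
  λ = -4: one block (gm = 1), so the single block has size am = 2 → block sizes [2]
  λ = 0: one block (gm = 1), so the single block has size am = 2 → block sizes [2]

Assembling the blocks gives a Jordan form
J =
  [-4,  1, 0, 0]
  [ 0, -4, 0, 0]
  [ 0,  0, 0, 1]
  [ 0,  0, 0, 0]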